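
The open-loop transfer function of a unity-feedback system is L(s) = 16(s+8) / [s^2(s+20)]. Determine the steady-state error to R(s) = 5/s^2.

The open loop has two poles at the origin → type 2 system.
K_v = ∞ for a type-2 system; e_ss to a ramp is zero.

0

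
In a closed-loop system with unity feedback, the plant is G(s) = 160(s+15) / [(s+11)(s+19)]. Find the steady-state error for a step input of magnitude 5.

G(s) has no factors of s in the denominator, so the system is type 0.
K_p = lim_{s→0} G(s) = 160·15 / (11·19) = 2400/209.
e_ss = 5/(1 + K_p) = 5/(2609/209) = 1045/2609.

1045/2609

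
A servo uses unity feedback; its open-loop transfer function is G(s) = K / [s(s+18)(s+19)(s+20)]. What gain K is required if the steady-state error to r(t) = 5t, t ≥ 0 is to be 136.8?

G(s) has one factor of s in the denominator, so the system is type 1.
K_v = lim_{s→0} s·G(s) = K / (18·19·20) = (1/6840)·K.
e_ss = 5/K_v = 136.8 ⇒ K_v = 25/684 ⇒ K = (25/684)/(1/6840) = 250.

250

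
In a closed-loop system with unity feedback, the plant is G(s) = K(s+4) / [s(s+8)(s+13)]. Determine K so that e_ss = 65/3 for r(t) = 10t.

System type = 1 (one pole at s=0).
K_v = lim_{s→0} s·G(s) = K·4 / (8·13) = (1/26)·K.
e_ss = 10/K_v = 65/3 ⇒ K_v = 6/13 ⇒ K = (6/13)/(1/26) = 12.

12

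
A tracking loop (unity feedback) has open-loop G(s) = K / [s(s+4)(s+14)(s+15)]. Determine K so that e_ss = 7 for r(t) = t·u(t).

The open loop has one pole at the origin → type 1 system.
K_v = lim_{s→0} s·G(s) = K / (4·14·15) = (1/840)·K.
e_ss = 1/K_v = 7 ⇒ K_v = 1/7 ⇒ K = (1/7)/(1/840) = 120.

120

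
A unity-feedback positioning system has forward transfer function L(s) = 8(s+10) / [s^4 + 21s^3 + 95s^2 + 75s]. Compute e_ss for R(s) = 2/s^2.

1.875

Factoring s from the denominator leaves a polynomial with constant term 75, so the system is type 1.
K_v = lim_{s→0} s·L(s) = 8·10 / 75 = 16/15.
e_ss = 2/K_v = 2/(16/15) = 1.875.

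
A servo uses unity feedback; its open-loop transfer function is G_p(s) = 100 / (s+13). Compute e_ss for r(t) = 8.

No free integrators in G_p(s): this is a type 0 system.
K_p = lim_{s→0} G_p(s) = 100 / (13) = 100/13.
e_ss = 8/(1 + K_p) = 8/(113/13) = 104/113.

104/113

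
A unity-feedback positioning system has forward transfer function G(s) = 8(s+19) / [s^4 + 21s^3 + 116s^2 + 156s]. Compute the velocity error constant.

38/39

Factoring s from the denominator leaves a polynomial with constant term 156, so the system is type 1.
K_v = lim_{s→0} s·G(s) = 8·19 / 156 = 38/39.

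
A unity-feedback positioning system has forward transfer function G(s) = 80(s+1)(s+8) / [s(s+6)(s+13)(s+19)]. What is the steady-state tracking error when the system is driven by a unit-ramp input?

G(s) has one factor of s in the denominator, so the system is type 1.
K_v = lim_{s→0} s·G(s) = 80·1·8 / (6·13·19) = 320/741.
e_ss = 1/K_v = 1/(320/741) = 741/320.

741/320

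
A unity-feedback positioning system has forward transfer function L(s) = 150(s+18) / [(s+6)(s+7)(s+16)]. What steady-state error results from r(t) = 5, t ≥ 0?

No free integrators in L(s): this is a type 0 system.
K_p = lim_{s→0} L(s) = 150·18 / (6·7·16) = 225/56.
e_ss = 5/(1 + K_p) = 5/(281/56) = 280/281.

280/281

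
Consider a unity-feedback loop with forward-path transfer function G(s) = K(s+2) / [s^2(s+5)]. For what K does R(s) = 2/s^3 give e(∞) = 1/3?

15

Two free integrators in G(s): this is a type 2 system.
K_a = lim_{s→0} s^2·G(s) = K·2 / (5) = 0.4·K.
e_ss = 2/K_a = 1/3 ⇒ K_a = 6 ⇒ K = 6/0.4 = 15.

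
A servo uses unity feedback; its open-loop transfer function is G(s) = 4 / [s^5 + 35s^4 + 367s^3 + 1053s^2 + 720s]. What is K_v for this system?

1/180

Factoring s from the denominator leaves a polynomial with constant term 720, so the system is type 1.
K_v = lim_{s→0} s·G(s) = 4 / 720 = 1/180.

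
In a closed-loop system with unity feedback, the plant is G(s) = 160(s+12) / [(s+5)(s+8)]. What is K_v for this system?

No free integrators in G(s): this is a type 0 system.
K_v = lim_{s→0} s·G(s) = 0 (the extra factor of s kills the finite limit).

0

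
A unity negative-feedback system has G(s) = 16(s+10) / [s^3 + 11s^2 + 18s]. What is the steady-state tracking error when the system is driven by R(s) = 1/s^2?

0.1125

Lowest-order denominator term is 18s, so the open loop has 1 pole at the origin → type 1 system.
K_v = lim_{s→0} s·G(s) = 16·10 / 18 = 80/9.
e_ss = 1/K_v = 1/(80/9) = 0.1125.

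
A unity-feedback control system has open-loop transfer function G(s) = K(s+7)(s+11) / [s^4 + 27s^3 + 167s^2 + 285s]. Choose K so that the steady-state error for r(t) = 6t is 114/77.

15

The denominator has no term below 285s — 1 pole at s=0, type 1.
K_v = lim_{s→0} s·G(s) = K·7·11 / 285 = (77/285)·K.
e_ss = 6/K_v = 114/77 ⇒ K_v = 77/19 ⇒ K = (77/19)/(77/285) = 15.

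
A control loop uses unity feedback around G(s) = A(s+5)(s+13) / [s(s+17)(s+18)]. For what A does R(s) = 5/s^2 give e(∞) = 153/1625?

250

System type = 1 (one pole at s=0).
K_v = lim_{s→0} s·G(s) = A·5·13 / (17·18) = (65/306)·A.
e_ss = 5/K_v = 153/1625 ⇒ K_v = 8125/153 ⇒ A = (8125/153)/(65/306) = 250.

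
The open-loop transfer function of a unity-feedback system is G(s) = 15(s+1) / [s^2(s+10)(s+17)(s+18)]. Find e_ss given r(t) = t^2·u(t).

Two free integrators in G(s): this is a type 2 system.
K_a = lim_{s→0} s^2·G(s) = 15·1 / (10·17·18) = 1/204.
r(t) = t^2 gives R(s) = 2/s^3.
e_ss = 2/K_a = 2/(1/204) = 408.

408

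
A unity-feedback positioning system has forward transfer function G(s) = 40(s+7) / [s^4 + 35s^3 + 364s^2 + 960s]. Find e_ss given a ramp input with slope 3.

72/7

The denominator has no term below 960s — 1 pole at s=0, type 1.
K_v = lim_{s→0} s·G(s) = 40·7 / 960 = 7/24.
e_ss = 3/K_v = 3/(7/24) = 72/7.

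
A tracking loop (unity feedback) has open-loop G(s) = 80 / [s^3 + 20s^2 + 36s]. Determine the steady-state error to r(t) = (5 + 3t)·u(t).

1.35

The denominator has no term below 36s — 1 pole at s=0, type 1. By superposition:
  • 5: tracked with zero error.
  • 3t: e_ss = 3/K_v with K_v=20/9 → 1.35.
Total e_ss = 1.35.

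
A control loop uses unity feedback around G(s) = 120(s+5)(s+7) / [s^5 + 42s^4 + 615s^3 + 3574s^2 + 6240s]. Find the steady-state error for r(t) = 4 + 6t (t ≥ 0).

312/35

Factoring s from the denominator leaves a polynomial with constant term 6240, so the system is type 1. Taking each input component in turn:
  • 4: tracked with zero error.
  • 6t: e_ss = 6/K_v with K_v=35/52 → 312/35.
Total e_ss = 312/35.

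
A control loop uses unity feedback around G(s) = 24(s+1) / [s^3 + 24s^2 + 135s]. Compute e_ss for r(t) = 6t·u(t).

Lowest-order denominator term is 135s, so the open loop has 1 pole at the origin → type 1 system.
K_v = lim_{s→0} s·G(s) = 24·1 / 135 = 8/45.
e_ss = 6/K_v = 6/(8/45) = 33.75.

33.75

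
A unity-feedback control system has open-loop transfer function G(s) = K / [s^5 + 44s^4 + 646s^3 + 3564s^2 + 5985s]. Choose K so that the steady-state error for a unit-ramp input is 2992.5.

2

Lowest-order denominator term is 5985s, so the open loop has 1 pole at the origin → type 1 system.
K_v = lim_{s→0} s·G(s) = K / 5985 = (1/5985)·K.
e_ss = 1/K_v = 2992.5 ⇒ K_v = 2/5985 ⇒ K = (2/5985)/(1/5985) = 2.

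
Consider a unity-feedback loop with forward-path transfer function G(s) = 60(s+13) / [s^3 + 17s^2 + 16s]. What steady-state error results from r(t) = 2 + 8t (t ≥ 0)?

32/195

Lowest-order denominator term is 16s, so the open loop has 1 pole at the origin → type 1 system. Treating each term separately:
  • 2: tracked with zero error.
  • 8t: e_ss = 8/K_v with K_v=48.75 → 32/195.
Total e_ss = 32/195.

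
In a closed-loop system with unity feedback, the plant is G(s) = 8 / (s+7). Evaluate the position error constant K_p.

8/7

System type = 0 (no poles at s=0).
K_p = lim_{s→0} G(s) = 8 / (7) = 8/7.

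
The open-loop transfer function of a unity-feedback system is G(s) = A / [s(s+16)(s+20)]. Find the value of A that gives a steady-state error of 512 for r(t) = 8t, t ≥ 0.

5

One free integrator in G(s): this is a type 1 system.
K_v = lim_{s→0} s·G(s) = A / (16·20) = (1/320)·A.
e_ss = 8/K_v = 512 ⇒ K_v = 1/64 ⇒ A = (1/64)/(1/320) = 5.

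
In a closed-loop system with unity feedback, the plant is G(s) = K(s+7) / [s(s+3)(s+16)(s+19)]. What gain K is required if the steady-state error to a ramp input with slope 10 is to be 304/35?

System type = 1 (one pole at s=0).
K_v = lim_{s→0} s·G(s) = K·7 / (3·16·19) = (7/912)·K.
e_ss = 10/K_v = 304/35 ⇒ K_v = 175/152 ⇒ K = (175/152)/(7/912) = 150.

150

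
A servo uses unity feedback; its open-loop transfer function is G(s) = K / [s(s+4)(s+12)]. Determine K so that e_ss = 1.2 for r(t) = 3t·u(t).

G(s) has one factor of s in the denominator, so the system is type 1.
K_v = lim_{s→0} s·G(s) = K / (4·12) = (1/48)·K.
e_ss = 3/K_v = 1.2 ⇒ K_v = 2.5 ⇒ K = 2.5/(1/48) = 120.

120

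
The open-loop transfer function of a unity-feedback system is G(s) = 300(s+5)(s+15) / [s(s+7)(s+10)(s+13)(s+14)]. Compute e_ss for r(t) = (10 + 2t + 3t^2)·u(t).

infinity

One free integrator in G(s): this is a type 1 system. Taking each input component in turn:
  • 10: tracked with zero error.
  • 2t: e_ss = 2/K_v with K_v=1125/637 → 1274/1125.
  • 3t^2: a type-1 system cannot track it, e_ss → ∞.
The unbounded component dominates.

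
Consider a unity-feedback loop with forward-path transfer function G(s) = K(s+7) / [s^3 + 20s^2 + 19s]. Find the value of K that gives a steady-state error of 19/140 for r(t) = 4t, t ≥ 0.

80

The denominator has no term below 19s — 1 pole at s=0, type 1.
K_v = lim_{s→0} s·G(s) = K·7 / 19 = (7/19)·K.
e_ss = 4/K_v = 19/140 ⇒ K_v = 560/19 ⇒ K = (560/19)/(7/19) = 80.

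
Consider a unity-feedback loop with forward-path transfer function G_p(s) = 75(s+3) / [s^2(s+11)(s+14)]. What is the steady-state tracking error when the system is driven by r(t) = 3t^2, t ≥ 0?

308/75

Two free integrators in G_p(s): this is a type 2 system.
K_a = lim_{s→0} s^2·G_p(s) = 75·3 / (11·14) = 225/154.
r(t) = 3t^2 gives R(s) = 6/s^3.
e_ss = 6/K_a = 6/(225/154) = 308/75.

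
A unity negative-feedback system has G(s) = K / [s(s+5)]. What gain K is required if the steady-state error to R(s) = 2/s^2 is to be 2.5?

One free integrator in G(s): this is a type 1 system.
K_v = lim_{s→0} s·G(s) = K / (5) = 0.2·K.
e_ss = 2/K_v = 2.5 ⇒ K_v = 0.8 ⇒ K = 0.8/0.2 = 4.

4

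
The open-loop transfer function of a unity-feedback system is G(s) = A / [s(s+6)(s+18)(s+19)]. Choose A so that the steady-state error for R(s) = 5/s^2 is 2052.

5

The open loop has one pole at the origin → type 1 system.
K_v = lim_{s→0} s·G(s) = A / (6·18·19) = (1/2052)·A.
e_ss = 5/K_v = 2052 ⇒ K_v = 5/2052 ⇒ A = (5/2052)/(1/2052) = 5.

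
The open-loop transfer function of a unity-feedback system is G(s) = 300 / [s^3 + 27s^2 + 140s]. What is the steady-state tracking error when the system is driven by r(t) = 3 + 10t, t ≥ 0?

14/3

Factoring s from the denominator leaves a polynomial with constant term 140, so the system is type 1. Taking each input component in turn:
  • 3: tracked with zero error.
  • 10t: e_ss = 10/K_v with K_v=15/7 → 14/3.
Total e_ss = 14/3.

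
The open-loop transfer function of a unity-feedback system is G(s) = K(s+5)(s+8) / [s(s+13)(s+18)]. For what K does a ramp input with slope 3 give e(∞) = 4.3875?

4

The open loop has one pole at the origin → type 1 system.
K_v = lim_{s→0} s·G(s) = K·5·8 / (13·18) = (20/117)·K.
e_ss = 3/K_v = 4.3875 ⇒ K_v = 80/117 ⇒ K = (80/117)/(20/117) = 4.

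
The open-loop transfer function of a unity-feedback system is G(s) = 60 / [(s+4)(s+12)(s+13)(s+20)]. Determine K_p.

1/208

No free integrators in G(s): this is a type 0 system.
K_p = lim_{s→0} G(s) = 60 / (4·12·13·20) = 1/208.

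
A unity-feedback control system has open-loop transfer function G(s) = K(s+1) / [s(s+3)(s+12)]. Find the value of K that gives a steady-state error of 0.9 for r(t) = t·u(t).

40

The open loop has one pole at the origin → type 1 system.
K_v = lim_{s→0} s·G(s) = K·1 / (3·12) = (1/36)·K.
e_ss = 1/K_v = 0.9 ⇒ K_v = 10/9 ⇒ K = (10/9)/(1/36) = 40.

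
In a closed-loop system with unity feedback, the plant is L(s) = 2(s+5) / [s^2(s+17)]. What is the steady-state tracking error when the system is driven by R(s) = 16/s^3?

The open loop has two poles at the origin → type 2 system.
K_a = lim_{s→0} s^2·L(s) = 2·5 / (17) = 10/17.
r(t) = 8t^2 gives R(s) = 16/s^3.
e_ss = 16/K_a = 16/(10/17) = 27.2.

27.2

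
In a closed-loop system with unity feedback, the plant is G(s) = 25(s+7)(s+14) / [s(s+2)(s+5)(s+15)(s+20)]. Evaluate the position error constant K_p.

K_p = lim_{s→0} G(s); with 1 pole at the origin the limit diverges, so K_p = ∞.

infinity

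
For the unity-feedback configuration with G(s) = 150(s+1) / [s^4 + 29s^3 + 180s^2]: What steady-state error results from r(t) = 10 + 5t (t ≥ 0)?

The denominator has no term below 180s^2 — 2 poles at s=0, type 2. Taking each input component in turn:
  • 10: tracked with zero error.
  • 5t: tracked with zero error.
Total e_ss = 0.

0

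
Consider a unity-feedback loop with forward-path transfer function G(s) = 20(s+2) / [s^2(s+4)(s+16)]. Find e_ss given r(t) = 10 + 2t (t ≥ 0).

0

G(s) has two factors of s in the denominator, so the system is type 2. Taking each input component in turn:
  • 10: tracked with zero error.
  • 2t: tracked with zero error.
Total e_ss = 0.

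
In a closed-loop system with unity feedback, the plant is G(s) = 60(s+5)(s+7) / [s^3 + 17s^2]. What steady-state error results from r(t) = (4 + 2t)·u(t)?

Lowest-order denominator term is 17s^2, so the open loop has 2 poles at the origin → type 2 system. Treating each term separately:
  • 4: tracked with zero error.
  • 2t: tracked with zero error.
Total e_ss = 0.

0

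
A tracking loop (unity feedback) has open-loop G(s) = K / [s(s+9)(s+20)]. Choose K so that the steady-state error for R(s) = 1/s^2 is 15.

12

G(s) has one factor of s in the denominator, so the system is type 1.
K_v = lim_{s→0} s·G(s) = K / (9·20) = (1/180)·K.
e_ss = 1/K_v = 15 ⇒ K_v = 1/15 ⇒ K = (1/15)/(1/180) = 12.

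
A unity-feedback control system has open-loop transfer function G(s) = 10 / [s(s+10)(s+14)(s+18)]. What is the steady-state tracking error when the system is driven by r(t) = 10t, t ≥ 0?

The open loop has one pole at the origin → type 1 system.
K_v = lim_{s→0} s·G(s) = 10 / (10·14·18) = 1/252.
e_ss = 10/K_v = 10/(1/252) = 2520.

2520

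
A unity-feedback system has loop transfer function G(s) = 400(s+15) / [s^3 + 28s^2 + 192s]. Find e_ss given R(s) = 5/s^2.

0.16

The denominator has no term below 192s — 1 pole at s=0, type 1.
K_v = lim_{s→0} s·G(s) = 400·15 / 192 = 31.25.
e_ss = 5/K_v = 5/31.25 = 0.16.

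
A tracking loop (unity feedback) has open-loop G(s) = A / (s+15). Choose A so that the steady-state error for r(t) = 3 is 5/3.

System type = 0 (no poles at s=0).
K_p = lim_{s→0} G(s) = A / (15) = (1/15)·A.
e_ss = 3/(1 + K_p) = 5/3 ⇒ 1 + (1/15)·A = 1.8 ⇒ A = 12.

12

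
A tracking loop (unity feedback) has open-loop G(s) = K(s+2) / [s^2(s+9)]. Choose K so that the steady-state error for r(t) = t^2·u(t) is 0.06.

150

G(s) has two factors of s in the denominator, so the system is type 2.
K_a = lim_{s→0} s^2·G(s) = K·2 / (9) = (2/9)·K.
e_ss = 2/K_a = 0.06 ⇒ K_a = 100/3 ⇒ K = (100/3)/(2/9) = 150.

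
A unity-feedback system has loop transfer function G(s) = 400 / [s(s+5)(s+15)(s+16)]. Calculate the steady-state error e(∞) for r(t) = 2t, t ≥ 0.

6

System type = 1 (one pole at s=0).
K_v = lim_{s→0} s·G(s) = 400 / (5·15·16) = 1/3.
e_ss = 2/K_v = 2/(1/3) = 6.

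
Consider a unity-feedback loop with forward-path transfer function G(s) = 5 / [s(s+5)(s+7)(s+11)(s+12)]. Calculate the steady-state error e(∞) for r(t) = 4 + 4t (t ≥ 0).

The open loop has one pole at the origin → type 1 system. Taking each input component in turn:
  • 4: tracked with zero error.
  • 4t: e_ss = 4/K_v with K_v=1/924 → 3696.
Total e_ss = 3696.

3696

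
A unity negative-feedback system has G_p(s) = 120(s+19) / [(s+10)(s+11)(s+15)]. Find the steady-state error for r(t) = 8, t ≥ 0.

440/131

The open loop has no poles at the origin → type 0 system.
K_p = lim_{s→0} G_p(s) = 120·19 / (10·11·15) = 76/55.
e_ss = 8/(1 + K_p) = 8/(131/55) = 440/131.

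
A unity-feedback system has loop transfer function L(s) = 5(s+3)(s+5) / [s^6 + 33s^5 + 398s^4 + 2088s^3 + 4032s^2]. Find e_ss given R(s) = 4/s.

The denominator has no term below 4032s^2 — 2 poles at s=0, type 2.
A type-2 system has K_p = ∞, so it tracks a step input with zero steady-state error.

0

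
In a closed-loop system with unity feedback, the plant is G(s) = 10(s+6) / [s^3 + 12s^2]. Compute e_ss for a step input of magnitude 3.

0

Factoring s^2 from the denominator leaves a polynomial with constant term 12, so the system is type 2.
A type-2 system has K_p = ∞, so it tracks a step input with zero steady-state error.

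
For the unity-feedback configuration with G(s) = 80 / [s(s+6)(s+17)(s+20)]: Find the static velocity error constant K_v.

2/51

The open loop has one pole at the origin → type 1 system.
K_v = lim_{s→0} s·G(s) = 80 / (6·17·20) = 2/51.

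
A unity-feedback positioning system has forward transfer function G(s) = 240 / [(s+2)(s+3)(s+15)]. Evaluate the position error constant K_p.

8/3

The open loop has no poles at the origin → type 0 system.
K_p = lim_{s→0} G(s) = 240 / (2·3·15) = 8/3.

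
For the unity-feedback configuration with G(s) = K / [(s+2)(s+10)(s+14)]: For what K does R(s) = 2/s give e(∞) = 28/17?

60

The open loop has no poles at the origin → type 0 system.
K_p = lim_{s→0} G(s) = K / (2·10·14) = (1/280)·K.
e_ss = 2/(1 + K_p) = 28/17 ⇒ 1 + (1/280)·K = 17/14 ⇒ K = 60.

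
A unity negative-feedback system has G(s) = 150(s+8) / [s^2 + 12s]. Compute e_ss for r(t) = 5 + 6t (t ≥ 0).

The denominator has no term below 12s — 1 pole at s=0, type 1. Taking each input component in turn:
  • 5: tracked with zero error.
  • 6t: e_ss = 6/K_v with K_v=100 → 0.06.
Total e_ss = 0.06.

0.06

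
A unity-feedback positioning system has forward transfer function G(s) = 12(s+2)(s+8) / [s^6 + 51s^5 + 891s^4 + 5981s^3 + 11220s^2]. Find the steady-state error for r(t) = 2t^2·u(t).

233.75

The denominator has no term below 11220s^2 — 2 poles at s=0, type 2.
K_a = lim_{s→0} s^2·G(s) = 12·2·8 / 11220 = 16/935.
r(t) = 2t^2 gives R(s) = 4/s^3.
e_ss = 4/K_a = 4/(16/935) = 233.75.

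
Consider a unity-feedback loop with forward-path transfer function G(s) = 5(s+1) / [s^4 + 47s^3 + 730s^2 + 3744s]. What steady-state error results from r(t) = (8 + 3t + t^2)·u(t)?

infinity

The denominator has no term below 3744s — 1 pole at s=0, type 1. Taking each input component in turn:
  • 8: tracked with zero error.
  • 3t: e_ss = 3/K_v with K_v=5/3744 → 2246.4.
  • t^2: a type-1 system cannot track it, e_ss → ∞.
The unbounded component dominates.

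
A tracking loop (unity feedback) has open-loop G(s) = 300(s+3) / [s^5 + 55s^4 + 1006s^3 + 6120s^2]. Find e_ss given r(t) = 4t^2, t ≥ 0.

54.4

Factoring s^2 from the denominator leaves a polynomial with constant term 6120, so the system is type 2.
K_a = lim_{s→0} s^2·G(s) = 300·3 / 6120 = 5/34.
r(t) = 4t^2 gives R(s) = 8/s^3.
e_ss = 8/K_a = 8/(5/34) = 54.4.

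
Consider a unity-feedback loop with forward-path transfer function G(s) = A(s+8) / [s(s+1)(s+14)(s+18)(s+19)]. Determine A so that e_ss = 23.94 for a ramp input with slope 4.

One free integrator in G(s): this is a type 1 system.
K_v = lim_{s→0} s·G(s) = A·8 / (1·14·18·19) = (2/1197)·A.
e_ss = 4/K_v = 23.94 ⇒ K_v = 200/1197 ⇒ A = (200/1197)/(2/1197) = 100.

100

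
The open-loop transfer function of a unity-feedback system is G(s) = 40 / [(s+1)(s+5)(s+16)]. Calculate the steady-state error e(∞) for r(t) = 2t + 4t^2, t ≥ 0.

infinity

The open loop has no poles at the origin → type 0 system. By superposition:
  • 2t: a type-0 system cannot track it, e_ss → ∞.
  • 4t^2: a type-0 system cannot track it, e_ss → ∞.
The unbounded component dominates.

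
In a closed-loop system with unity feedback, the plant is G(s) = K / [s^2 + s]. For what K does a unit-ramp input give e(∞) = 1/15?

The denominator has no term below s — 1 pole at s=0, type 1.
K_v = lim_{s→0} s·G(s) = K / 1 = 1·K.
e_ss = 1/K_v = 1/15 ⇒ K_v = 15 ⇒ K = 15/1 = 15.

15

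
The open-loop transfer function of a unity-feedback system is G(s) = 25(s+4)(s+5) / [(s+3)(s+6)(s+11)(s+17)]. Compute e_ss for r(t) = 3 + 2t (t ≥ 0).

infinity

G(s) has no factors of s in the denominator, so the system is type 0. By superposition:
  • 3: e_ss = 3/(1+K_p) with K_p=250/1683 → 5049/1933.
  • 2t: a type-0 system cannot track it, e_ss → ∞.
The unbounded component dominates.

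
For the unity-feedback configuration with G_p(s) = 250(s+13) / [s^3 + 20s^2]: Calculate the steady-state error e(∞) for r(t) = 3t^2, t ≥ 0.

12/325

Factoring s^2 from the denominator leaves a polynomial with constant term 20, so the system is type 2.
K_a = lim_{s→0} s^2·G_p(s) = 250·13 / 20 = 162.5.
r(t) = 3t^2 gives R(s) = 6/s^3.
e_ss = 6/K_a = 6/162.5 = 12/325.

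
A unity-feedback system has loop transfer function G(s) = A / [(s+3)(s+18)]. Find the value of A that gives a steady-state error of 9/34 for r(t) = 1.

150

The open loop has no poles at the origin → type 0 system.
K_p = lim_{s→0} G(s) = A / (3·18) = (1/54)·A.
e_ss = 1/(1 + K_p) = 9/34 ⇒ 1 + (1/54)·A = 34/9 ⇒ A = 150.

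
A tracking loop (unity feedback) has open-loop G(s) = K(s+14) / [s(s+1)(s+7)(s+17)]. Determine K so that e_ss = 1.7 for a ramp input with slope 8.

One free integrator in G(s): this is a type 1 system.
K_v = lim_{s→0} s·G(s) = K·14 / (1·7·17) = (2/17)·K.
e_ss = 8/K_v = 1.7 ⇒ K_v = 80/17 ⇒ K = (80/17)/(2/17) = 40.

40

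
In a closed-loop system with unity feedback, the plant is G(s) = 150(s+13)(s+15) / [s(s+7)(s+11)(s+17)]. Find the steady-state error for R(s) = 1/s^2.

1309/29250

G(s) has one factor of s in the denominator, so the system is type 1.
K_v = lim_{s→0} s·G(s) = 150·13·15 / (7·11·17) = 29250/1309.
e_ss = 1/K_v = 1/(29250/1309) = 1309/29250.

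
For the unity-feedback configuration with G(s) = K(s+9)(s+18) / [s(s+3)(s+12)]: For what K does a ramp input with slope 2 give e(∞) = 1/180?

The open loop has one pole at the origin → type 1 system.
K_v = lim_{s→0} s·G(s) = K·9·18 / (3·12) = 4.5·K.
e_ss = 2/K_v = 1/180 ⇒ K_v = 360 ⇒ K = 360/4.5 = 80.

80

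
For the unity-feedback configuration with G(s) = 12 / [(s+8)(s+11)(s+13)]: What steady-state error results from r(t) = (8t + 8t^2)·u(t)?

System type = 0 (no poles at s=0). By superposition:
  • 8t: a type-0 system cannot track it, e_ss → ∞.
  • 8t^2: a type-0 system cannot track it, e_ss → ∞.
The unbounded component dominates.

infinity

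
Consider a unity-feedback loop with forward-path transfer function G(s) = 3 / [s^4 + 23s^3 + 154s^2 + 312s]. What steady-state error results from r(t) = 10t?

1040

Factoring s from the denominator leaves a polynomial with constant term 312, so the system is type 1.
K_v = lim_{s→0} s·G(s) = 3 / 312 = 1/104.
e_ss = 10/K_v = 10/(1/104) = 1040.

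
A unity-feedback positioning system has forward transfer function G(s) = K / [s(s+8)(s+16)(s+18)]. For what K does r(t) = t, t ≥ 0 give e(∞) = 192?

12

System type = 1 (one pole at s=0).
K_v = lim_{s→0} s·G(s) = K / (8·16·18) = (1/2304)·K.
e_ss = 1/K_v = 192 ⇒ K_v = 1/192 ⇒ K = (1/192)/(1/2304) = 12.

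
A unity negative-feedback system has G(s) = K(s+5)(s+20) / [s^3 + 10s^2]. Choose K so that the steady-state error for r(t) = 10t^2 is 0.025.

80

The denominator has no term below 10s^2 — 2 poles at s=0, type 2.
K_a = lim_{s→0} s^2·G(s) = K·5·20 / 10 = 10·K.
e_ss = 20/K_a = 0.025 ⇒ K_a = 800 ⇒ K = 800/10 = 80.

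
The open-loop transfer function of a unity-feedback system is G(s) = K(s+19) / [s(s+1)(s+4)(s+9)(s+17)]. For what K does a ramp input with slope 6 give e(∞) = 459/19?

8

System type = 1 (one pole at s=0).
K_v = lim_{s→0} s·G(s) = K·19 / (1·4·9·17) = (19/612)·K.
e_ss = 6/K_v = 459/19 ⇒ K_v = 38/153 ⇒ K = (38/153)/(19/612) = 8.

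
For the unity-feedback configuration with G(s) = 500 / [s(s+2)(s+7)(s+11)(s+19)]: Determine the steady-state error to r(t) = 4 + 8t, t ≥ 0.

G(s) has one factor of s in the denominator, so the system is type 1. Taking each input component in turn:
  • 4: tracked with zero error.
  • 8t: e_ss = 8/K_v with K_v=250/1463 → 46.816.
Total e_ss = 46.816.

46.816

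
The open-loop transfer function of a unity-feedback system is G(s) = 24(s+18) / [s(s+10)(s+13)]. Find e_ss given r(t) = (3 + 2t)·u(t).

65/108

The open loop has one pole at the origin → type 1 system. Treating each term separately:
  • 3: tracked with zero error.
  • 2t: e_ss = 2/K_v with K_v=216/65 → 65/108.
Total e_ss = 65/108.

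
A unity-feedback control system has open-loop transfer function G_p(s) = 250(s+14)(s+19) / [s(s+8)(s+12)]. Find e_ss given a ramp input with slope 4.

96/16625

System type = 1 (one pole at s=0).
K_v = lim_{s→0} s·G_p(s) = 250·14·19 / (8·12) = 16625/24.
e_ss = 4/K_v = 4/(16625/24) = 96/16625.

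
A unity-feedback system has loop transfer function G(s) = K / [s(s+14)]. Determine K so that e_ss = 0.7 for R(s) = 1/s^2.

20

G(s) has one factor of s in the denominator, so the system is type 1.
K_v = lim_{s→0} s·G(s) = K / (14) = (1/14)·K.
e_ss = 1/K_v = 0.7 ⇒ K_v = 10/7 ⇒ K = (10/7)/(1/14) = 20.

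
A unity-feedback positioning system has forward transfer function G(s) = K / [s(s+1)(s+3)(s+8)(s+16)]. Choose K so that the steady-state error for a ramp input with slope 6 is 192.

12

G(s) has one factor of s in the denominator, so the system is type 1.
K_v = lim_{s→0} s·G(s) = K / (1·3·8·16) = (1/384)·K.
e_ss = 6/K_v = 192 ⇒ K_v = 1/32 ⇒ K = (1/32)/(1/384) = 12.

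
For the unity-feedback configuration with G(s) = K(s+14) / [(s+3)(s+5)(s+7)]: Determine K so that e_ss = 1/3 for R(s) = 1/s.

15

No free integrators in G(s): this is a type 0 system.
K_p = lim_{s→0} G(s) = K·14 / (3·5·7) = (2/15)·K.
e_ss = 1/(1 + K_p) = 1/3 ⇒ 1 + (2/15)·K = 3 ⇒ K = 15.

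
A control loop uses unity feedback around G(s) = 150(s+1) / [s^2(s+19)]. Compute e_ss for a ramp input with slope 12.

System type = 2 (two poles at s=0).
K_v = ∞ for a type-2 system; e_ss to a ramp is zero.

0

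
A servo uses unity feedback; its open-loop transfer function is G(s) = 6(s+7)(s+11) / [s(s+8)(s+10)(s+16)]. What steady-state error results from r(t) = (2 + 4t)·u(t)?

G(s) has one factor of s in the denominator, so the system is type 1. Treating each term separately:
  • 2: tracked with zero error.
  • 4t: e_ss = 4/K_v with K_v=231/640 → 2560/231.
Total e_ss = 2560/231.

2560/231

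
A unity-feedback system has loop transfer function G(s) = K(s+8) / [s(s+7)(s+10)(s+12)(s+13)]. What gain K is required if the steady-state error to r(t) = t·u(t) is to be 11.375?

G(s) has one factor of s in the denominator, so the system is type 1.
K_v = lim_{s→0} s·G(s) = K·8 / (7·10·12·13) = (1/1365)·K.
e_ss = 1/K_v = 11.375 ⇒ K_v = 8/91 ⇒ K = (8/91)/(1/1365) = 120.

120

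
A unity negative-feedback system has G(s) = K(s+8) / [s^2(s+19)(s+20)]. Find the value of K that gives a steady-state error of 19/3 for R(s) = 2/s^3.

G(s) has two factors of s in the denominator, so the system is type 2.
K_a = lim_{s→0} s^2·G(s) = K·8 / (19·20) = (2/95)·K.
e_ss = 2/K_a = 19/3 ⇒ K_a = 6/19 ⇒ K = (6/19)/(2/95) = 15.

15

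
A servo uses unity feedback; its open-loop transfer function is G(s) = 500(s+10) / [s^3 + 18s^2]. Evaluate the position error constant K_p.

K_p = lim_{s→0} G(s); with 2 poles at the origin the limit diverges, so K_p = ∞.

infinity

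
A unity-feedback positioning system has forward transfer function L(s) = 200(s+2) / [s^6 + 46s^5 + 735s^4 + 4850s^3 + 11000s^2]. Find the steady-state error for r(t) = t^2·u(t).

Factoring s^2 from the denominator leaves a polynomial with constant term 11000, so the system is type 2.
K_a = lim_{s→0} s^2·L(s) = 200·2 / 11000 = 2/55.
r(t) = t^2 gives R(s) = 2/s^3.
e_ss = 2/K_a = 2/(2/55) = 55.

55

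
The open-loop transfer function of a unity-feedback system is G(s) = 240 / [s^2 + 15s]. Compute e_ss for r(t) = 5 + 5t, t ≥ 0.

Factoring s from the denominator leaves a polynomial with constant term 15, so the system is type 1. Treating each term separately:
  • 5: tracked with zero error.
  • 5t: e_ss = 5/K_v with K_v=16 → 0.3125.
Total e_ss = 0.3125.

0.3125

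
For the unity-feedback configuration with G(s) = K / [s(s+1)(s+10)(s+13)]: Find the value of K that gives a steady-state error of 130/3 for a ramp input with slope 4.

G(s) has one factor of s in the denominator, so the system is type 1.
K_v = lim_{s→0} s·G(s) = K / (1·10·13) = (1/130)·K.
e_ss = 4/K_v = 130/3 ⇒ K_v = 6/65 ⇒ K = (6/65)/(1/130) = 12.

12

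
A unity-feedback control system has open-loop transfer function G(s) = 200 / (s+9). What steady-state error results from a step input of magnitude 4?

No free integrators in G(s): this is a type 0 system.
K_p = lim_{s→0} G(s) = 200 / (9) = 200/9.
e_ss = 4/(1 + K_p) = 4/(209/9) = 36/209.

36/209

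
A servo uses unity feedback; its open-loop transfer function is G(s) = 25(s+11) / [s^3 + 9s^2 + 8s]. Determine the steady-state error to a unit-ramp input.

8/275

Factoring s from the denominator leaves a polynomial with constant term 8, so the system is type 1.
K_v = lim_{s→0} s·G(s) = 25·11 / 8 = 34.375.
e_ss = 1/K_v = 1/34.375 = 8/275.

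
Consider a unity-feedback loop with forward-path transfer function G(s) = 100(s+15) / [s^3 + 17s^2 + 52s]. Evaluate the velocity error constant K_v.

The denominator has no term below 52s — 1 pole at s=0, type 1.
K_v = lim_{s→0} s·G(s) = 100·15 / 52 = 375/13.

375/13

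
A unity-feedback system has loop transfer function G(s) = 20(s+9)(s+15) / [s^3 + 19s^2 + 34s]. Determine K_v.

Lowest-order denominator term is 34s, so the open loop has 1 pole at the origin → type 1 system.
K_v = lim_{s→0} s·G(s) = 20·9·15 / 34 = 1350/17.

1350/17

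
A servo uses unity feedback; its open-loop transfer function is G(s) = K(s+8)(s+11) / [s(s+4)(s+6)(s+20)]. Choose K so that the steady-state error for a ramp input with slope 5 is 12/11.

25

The open loop has one pole at the origin → type 1 system.
K_v = lim_{s→0} s·G(s) = K·8·11 / (4·6·20) = (11/60)·K.
e_ss = 5/K_v = 12/11 ⇒ K_v = 55/12 ⇒ K = (55/12)/(11/60) = 25.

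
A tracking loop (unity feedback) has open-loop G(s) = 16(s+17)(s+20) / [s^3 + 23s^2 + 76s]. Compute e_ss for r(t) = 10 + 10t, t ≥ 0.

19/136

The denominator has no term below 76s — 1 pole at s=0, type 1. Treating each term separately:
  • 10: tracked with zero error.
  • 10t: e_ss = 10/K_v with K_v=1360/19 → 19/136.
Total e_ss = 19/136.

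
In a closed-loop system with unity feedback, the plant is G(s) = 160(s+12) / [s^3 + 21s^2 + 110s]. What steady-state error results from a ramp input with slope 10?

The denominator has no term below 110s — 1 pole at s=0, type 1.
K_v = lim_{s→0} s·G(s) = 160·12 / 110 = 192/11.
e_ss = 10/K_v = 10/(192/11) = 55/96.

55/96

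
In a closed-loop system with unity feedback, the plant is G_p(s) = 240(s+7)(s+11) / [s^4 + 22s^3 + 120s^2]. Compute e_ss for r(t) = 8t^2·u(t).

The denominator has no term below 120s^2 — 2 poles at s=0, type 2.
K_a = lim_{s→0} s^2·G_p(s) = 240·7·11 / 120 = 154.
r(t) = 8t^2 gives R(s) = 16/s^3.
e_ss = 16/K_a = 16/154 = 8/77.

8/77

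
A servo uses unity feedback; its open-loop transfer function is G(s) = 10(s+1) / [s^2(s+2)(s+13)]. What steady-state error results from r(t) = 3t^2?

15.6

System type = 2 (two poles at s=0).
K_a = lim_{s→0} s^2·G(s) = 10·1 / (2·13) = 5/13.
r(t) = 3t^2 gives R(s) = 6/s^3.
e_ss = 6/K_a = 6/(5/13) = 15.6.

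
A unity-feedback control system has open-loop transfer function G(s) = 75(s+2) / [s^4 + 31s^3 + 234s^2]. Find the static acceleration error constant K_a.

25/39

Lowest-order denominator term is 234s^2, so the open loop has 2 poles at the origin → type 2 system.
K_a = lim_{s→0} s^2·G(s) = 75·2 / 234 = 25/39.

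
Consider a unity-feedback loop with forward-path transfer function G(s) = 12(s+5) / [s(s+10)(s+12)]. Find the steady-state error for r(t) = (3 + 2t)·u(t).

One free integrator in G(s): this is a type 1 system. Treating each term separately:
  • 3: tracked with zero error.
  • 2t: e_ss = 2/K_v with K_v=0.5 → 4.
Total e_ss = 4.

4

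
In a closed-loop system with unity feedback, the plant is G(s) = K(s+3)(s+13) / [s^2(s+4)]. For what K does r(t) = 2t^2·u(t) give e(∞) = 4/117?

Two free integrators in G(s): this is a type 2 system.
K_a = lim_{s→0} s^2·G(s) = K·3·13 / (4) = 9.75·K.
e_ss = 4/K_a = 4/117 ⇒ K_a = 117 ⇒ K = 117/9.75 = 12.

12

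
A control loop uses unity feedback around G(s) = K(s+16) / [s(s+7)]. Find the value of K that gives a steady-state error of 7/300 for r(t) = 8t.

G(s) has one factor of s in the denominator, so the system is type 1.
K_v = lim_{s→0} s·G(s) = K·16 / (7) = (16/7)·K.
e_ss = 8/K_v = 7/300 ⇒ K_v = 2400/7 ⇒ K = (2400/7)/(16/7) = 150.

150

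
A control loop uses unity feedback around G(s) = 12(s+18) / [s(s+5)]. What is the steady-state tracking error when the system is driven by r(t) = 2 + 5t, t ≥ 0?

25/216

System type = 1 (one pole at s=0). Taking each input component in turn:
  • 2: tracked with zero error.
  • 5t: e_ss = 5/K_v with K_v=43.2 → 25/216.
Total e_ss = 25/216.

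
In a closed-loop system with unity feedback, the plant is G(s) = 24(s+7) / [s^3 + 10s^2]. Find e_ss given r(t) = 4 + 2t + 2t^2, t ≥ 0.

5/21

Factoring s^2 from the denominator leaves a polynomial with constant term 10, so the system is type 2. By superposition:
  • 4: tracked with zero error.
  • 2t: tracked with zero error.
  • 2t^2: e_ss = 4/K_a with K_a=16.8 → 5/21.
Total e_ss = 5/21.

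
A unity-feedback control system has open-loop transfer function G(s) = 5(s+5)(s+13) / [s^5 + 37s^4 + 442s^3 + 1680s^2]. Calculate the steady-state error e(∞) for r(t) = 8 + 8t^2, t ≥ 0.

5376/65

The denominator has no term below 1680s^2 — 2 poles at s=0, type 2. By superposition:
  • 8: tracked with zero error.
  • 8t^2: e_ss = 16/K_a with K_a=65/336 → 5376/65.
Total e_ss = 5376/65.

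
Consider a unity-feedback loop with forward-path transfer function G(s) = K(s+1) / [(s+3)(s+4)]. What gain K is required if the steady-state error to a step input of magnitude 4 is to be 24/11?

10

No free integrators in G(s): this is a type 0 system.
K_p = lim_{s→0} G(s) = K·1 / (3·4) = (1/12)·K.
e_ss = 4/(1 + K_p) = 24/11 ⇒ 1 + (1/12)·K = 11/6 ⇒ K = 10.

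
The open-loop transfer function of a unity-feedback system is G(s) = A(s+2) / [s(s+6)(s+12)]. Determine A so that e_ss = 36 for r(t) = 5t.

5

The open loop has one pole at the origin → type 1 system.
K_v = lim_{s→0} s·G(s) = A·2 / (6·12) = (1/36)·A.
e_ss = 5/K_v = 36 ⇒ K_v = 5/36 ⇒ A = (5/36)/(1/36) = 5.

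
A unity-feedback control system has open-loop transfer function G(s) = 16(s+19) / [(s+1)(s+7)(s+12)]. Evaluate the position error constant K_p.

76/21

The open loop has no poles at the origin → type 0 system.
K_p = lim_{s→0} G(s) = 16·19 / (1·7·12) = 76/21.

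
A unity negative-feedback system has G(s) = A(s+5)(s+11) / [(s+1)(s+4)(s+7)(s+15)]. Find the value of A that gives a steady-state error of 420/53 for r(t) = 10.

2

G(s) has no factors of s in the denominator, so the system is type 0.
K_p = lim_{s→0} G(s) = A·5·11 / (1·4·7·15) = (11/84)·A.
e_ss = 10/(1 + K_p) = 420/53 ⇒ 1 + (11/84)·A = 53/42 ⇒ A = 2.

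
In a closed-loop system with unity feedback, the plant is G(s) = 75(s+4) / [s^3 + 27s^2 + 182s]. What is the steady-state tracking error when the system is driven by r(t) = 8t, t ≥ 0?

The denominator has no term below 182s — 1 pole at s=0, type 1.
K_v = lim_{s→0} s·G(s) = 75·4 / 182 = 150/91.
e_ss = 8/K_v = 8/(150/91) = 364/75.

364/75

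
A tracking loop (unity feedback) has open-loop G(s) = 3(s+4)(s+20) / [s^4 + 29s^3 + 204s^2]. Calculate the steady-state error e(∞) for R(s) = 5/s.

0

Lowest-order denominator term is 204s^2, so the open loop has 2 poles at the origin → type 2 system.
K_p = ∞ for a type-2 system; e_ss to a step is zero.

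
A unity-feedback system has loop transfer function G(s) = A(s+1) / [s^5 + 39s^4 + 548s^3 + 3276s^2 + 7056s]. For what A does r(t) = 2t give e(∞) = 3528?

The denominator has no term below 7056s — 1 pole at s=0, type 1.
K_v = lim_{s→0} s·G(s) = A·1 / 7056 = (1/7056)·A.
e_ss = 2/K_v = 3528 ⇒ K_v = 1/1764 ⇒ A = (1/1764)/(1/7056) = 4.

4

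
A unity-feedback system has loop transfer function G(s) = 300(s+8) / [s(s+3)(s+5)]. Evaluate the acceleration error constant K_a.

One free integrator in G(s): this is a type 1 system.
K_a = lim_{s→0} s^2·G(s) = 0 (the extra factor of s kills the finite limit).

0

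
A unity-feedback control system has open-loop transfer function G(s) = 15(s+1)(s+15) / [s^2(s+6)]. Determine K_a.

G(s) has two factors of s in the denominator, so the system is type 2.
K_a = lim_{s→0} s^2·G(s) = 15·1·15 / (6) = 37.5.

37.5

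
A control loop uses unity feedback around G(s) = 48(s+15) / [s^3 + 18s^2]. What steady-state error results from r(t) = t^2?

The denominator has no term below 18s^2 — 2 poles at s=0, type 2.
K_a = lim_{s→0} s^2·G(s) = 48·15 / 18 = 40.
r(t) = t^2 gives R(s) = 2/s^3.
e_ss = 2/K_a = 2/40 = 0.05.

0.05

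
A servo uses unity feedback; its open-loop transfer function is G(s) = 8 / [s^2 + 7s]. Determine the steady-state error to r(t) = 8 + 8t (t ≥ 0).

The denominator has no term below 7s — 1 pole at s=0, type 1. Taking each input component in turn:
  • 8: tracked with zero error.
  • 8t: e_ss = 8/K_v with K_v=8/7 → 7.
Total e_ss = 7.

7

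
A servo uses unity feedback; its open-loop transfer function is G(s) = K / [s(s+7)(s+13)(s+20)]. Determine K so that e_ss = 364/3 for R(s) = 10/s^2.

150

System type = 1 (one pole at s=0).
K_v = lim_{s→0} s·G(s) = K / (7·13·20) = (1/1820)·K.
e_ss = 10/K_v = 364/3 ⇒ K_v = 15/182 ⇒ K = (15/182)/(1/1820) = 150.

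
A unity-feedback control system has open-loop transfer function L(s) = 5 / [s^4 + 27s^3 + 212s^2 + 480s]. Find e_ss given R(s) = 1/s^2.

The denominator has no term below 480s — 1 pole at s=0, type 1.
K_v = lim_{s→0} s·L(s) = 5 / 480 = 1/96.
e_ss = 1/K_v = 1/(1/96) = 96.

96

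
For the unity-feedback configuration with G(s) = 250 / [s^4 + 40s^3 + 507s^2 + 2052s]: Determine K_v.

Factoring s from the denominator leaves a polynomial with constant term 2052, so the system is type 1.
K_v = lim_{s→0} s·G(s) = 250 / 2052 = 125/1026.

125/1026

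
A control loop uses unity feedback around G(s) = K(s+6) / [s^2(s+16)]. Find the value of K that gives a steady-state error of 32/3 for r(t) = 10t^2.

G(s) has two factors of s in the denominator, so the system is type 2.
K_a = lim_{s→0} s^2·G(s) = K·6 / (16) = 0.375·K.
e_ss = 20/K_a = 32/3 ⇒ K_a = 1.875 ⇒ K = 1.875/0.375 = 5.

5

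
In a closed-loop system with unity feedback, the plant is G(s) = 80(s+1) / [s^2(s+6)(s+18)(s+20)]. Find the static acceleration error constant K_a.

1/27

Two free integrators in G(s): this is a type 2 system.
K_a = lim_{s→0} s^2·G(s) = 80·1 / (6·18·20) = 1/27.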